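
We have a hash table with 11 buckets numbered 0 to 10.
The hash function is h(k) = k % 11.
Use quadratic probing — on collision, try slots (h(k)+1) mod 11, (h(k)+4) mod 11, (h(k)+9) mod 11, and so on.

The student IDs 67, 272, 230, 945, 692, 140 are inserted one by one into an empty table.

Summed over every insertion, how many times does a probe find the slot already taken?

Insert 67: h=1, slot 1 empty → index 1.
Insert 272: h=8, slot 8 empty → index 8.
Insert 230: h=10, slot 10 empty → index 10.
Insert 945: h=10, slot 10 occupied → index 0.
Insert 692: h=10, slots 10,0 occupied → index 3.
Insert 140: h=8, slot 8 occupied → index 9.
Table: [945, 67, ∅, 692, ∅, ∅, ∅, ∅, 272, 140, 230]

4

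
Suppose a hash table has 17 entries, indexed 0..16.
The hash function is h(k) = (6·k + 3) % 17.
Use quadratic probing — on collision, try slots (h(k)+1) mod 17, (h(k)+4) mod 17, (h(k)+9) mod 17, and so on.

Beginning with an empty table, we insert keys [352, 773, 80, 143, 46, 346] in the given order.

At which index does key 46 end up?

16

352 hashes to 7; slot 7 is free → place at 7.
773 hashes to 0; slot 0 is free → place at 0.
80 hashes to 7; 7 taken → place at 8.
143 hashes to 11; slot 11 is free → place at 11.
46 hashes to 7; 7,8,11 taken → place at 16.
346 hashes to 5; slot 5 is free → place at 5.
Table: [773, _, _, _, _, 346, _, 352, 80, _, _, 143, _, _, _, _, 46]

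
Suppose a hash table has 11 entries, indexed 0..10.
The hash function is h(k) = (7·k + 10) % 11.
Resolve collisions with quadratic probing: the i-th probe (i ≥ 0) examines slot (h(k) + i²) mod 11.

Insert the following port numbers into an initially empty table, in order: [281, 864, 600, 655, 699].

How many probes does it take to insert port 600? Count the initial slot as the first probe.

281 hashes to 8; slot 8 is free → place at 8.
864 hashes to 8; 8 taken → place at 9.
600 hashes to 8; 8,9 taken → place at 1.
655 hashes to 8; 8,9,1 taken → place at 6.
699 hashes to 8; 8,9,1,6 taken → place at 2.
Table: [-, 600, 699, -, -, -, 655, -, 281, 864, -]

3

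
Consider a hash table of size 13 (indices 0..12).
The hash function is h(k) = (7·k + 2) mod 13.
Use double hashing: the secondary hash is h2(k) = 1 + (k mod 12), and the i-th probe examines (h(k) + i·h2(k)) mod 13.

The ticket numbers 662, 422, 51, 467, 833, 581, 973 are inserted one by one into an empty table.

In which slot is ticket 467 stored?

7

Insert 662: h=8, slot 8 empty -> index 8.
Insert 422: h=5, slot 5 empty -> index 5.
Insert 51: h=8, h2=4, slot 8 occupied -> index 12.
Insert 467: h=8, h2=12, slot 8 occupied -> index 7.
Insert 833: h=9, slot 9 empty -> index 9.
Insert 581: h=0, slot 0 empty -> index 0.
Insert 973: h=1, slot 1 empty -> index 1.
Table: [581, 973, -, -, -, 422, -, 467, 662, 833, -, -, 51]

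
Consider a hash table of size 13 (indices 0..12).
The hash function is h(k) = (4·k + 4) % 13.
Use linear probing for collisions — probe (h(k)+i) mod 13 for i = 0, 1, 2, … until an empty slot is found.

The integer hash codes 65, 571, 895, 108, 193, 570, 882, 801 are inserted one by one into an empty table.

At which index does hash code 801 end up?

65: h=4 -> slot 4
571: h=0 -> slot 0
895: h=9 -> slot 9
108: h=7 -> slot 7
193: h=9, probe 9,10 -> slot 10
570: h=9, probe 9,10,11 -> slot 11
882: h=9, probe 9,10,11,12 -> slot 12
801: h=10, probe 10,11,12,0,1 -> slot 1
Table: [571, 801, ., ., 65, ., ., 108, ., 895, 193, 570, 882]

1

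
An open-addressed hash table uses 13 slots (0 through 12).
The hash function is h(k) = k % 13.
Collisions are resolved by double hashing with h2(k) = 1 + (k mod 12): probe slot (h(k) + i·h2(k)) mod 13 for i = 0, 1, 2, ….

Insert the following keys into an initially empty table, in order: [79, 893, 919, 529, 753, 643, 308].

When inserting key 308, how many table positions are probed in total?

79: h=1 -> slot 1
893: h=9 -> slot 9
919: h=9, h2=8, probe 9,4 -> slot 4
529: h=9, h2=2, probe 9,11 -> slot 11
753: h=12 -> slot 12
643: h=6 -> slot 6
308: h=9, h2=9, probe 9,5 -> slot 5
Table: [—, 79, —, —, 919, 308, 643, —, —, 893, —, 529, 753]

2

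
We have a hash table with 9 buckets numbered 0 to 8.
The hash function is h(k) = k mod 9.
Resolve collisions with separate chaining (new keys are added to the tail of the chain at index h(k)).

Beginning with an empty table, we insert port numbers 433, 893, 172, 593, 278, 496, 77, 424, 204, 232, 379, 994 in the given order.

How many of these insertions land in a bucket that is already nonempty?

5

433 -> bucket 1
893 -> bucket 2
172 -> bucket 1 (collision)
593 -> bucket 8
278 -> bucket 8 (collision)
496 -> bucket 1 (collision)
77 -> bucket 5
424 -> bucket 1 (collision)
204 -> bucket 6
232 -> bucket 7
379 -> bucket 1 (collision)
994 -> bucket 4
Final buckets:
0: -
1: 433 -> 172 -> 496 -> 424 -> 379
2: 893
3: -
4: 994
5: 77
6: 204
7: 232
8: 593 -> 278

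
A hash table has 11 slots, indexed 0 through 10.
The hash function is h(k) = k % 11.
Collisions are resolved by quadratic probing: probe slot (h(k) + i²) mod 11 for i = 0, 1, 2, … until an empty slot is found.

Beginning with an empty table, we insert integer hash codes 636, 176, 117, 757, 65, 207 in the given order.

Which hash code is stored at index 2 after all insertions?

Insert 636: h=9, slot 9 empty → index 9.
Insert 176: h=0, slot 0 empty → index 0.
Insert 117: h=7, slot 7 empty → index 7.
Insert 757: h=9, slot 9 occupied → index 10.
Insert 65: h=10, slots 10,0 occupied → index 3.
Insert 207: h=9, slots 9,10 occupied → index 2.
Table: [176, _, 207, 65, _, _, _, 117, _, 636, 757]

207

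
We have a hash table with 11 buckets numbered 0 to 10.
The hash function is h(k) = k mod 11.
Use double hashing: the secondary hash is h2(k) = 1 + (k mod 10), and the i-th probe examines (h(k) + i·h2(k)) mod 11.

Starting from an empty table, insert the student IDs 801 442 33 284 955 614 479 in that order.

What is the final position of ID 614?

8

Insert 801: h=9, slot 9 empty => index 9.
Insert 442: h=2, slot 2 empty => index 2.
Insert 33: h=0, slot 0 empty => index 0.
Insert 284: h=9, h2=5, slot 9 occupied => index 3.
Insert 955: h=9, h2=6, slot 9 occupied => index 4.
Insert 614: h=9, h2=5, slots 9,3 occupied => index 8.
Insert 479: h=6, slot 6 empty => index 6.
Table: [33, _, 442, 284, 955, _, 479, _, 614, 801, _]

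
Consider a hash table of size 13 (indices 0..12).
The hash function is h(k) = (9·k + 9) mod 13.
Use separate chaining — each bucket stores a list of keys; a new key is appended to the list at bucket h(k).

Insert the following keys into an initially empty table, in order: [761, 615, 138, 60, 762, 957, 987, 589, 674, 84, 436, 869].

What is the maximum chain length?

4

Insert 761: h=7, bucket 7 empty → new chain.
Insert 615: h=6, bucket 6 empty → new chain.
Insert 138: h=3, bucket 3 empty → new chain.
Insert 60: h=3, bucket 3 nonempty → append to chain.
Insert 762: h=3, bucket 3 nonempty → append to chain.
Insert 957: h=3, bucket 3 nonempty → append to chain.
Insert 987: h=0, bucket 0 empty → new chain.
Insert 589: h=6, bucket 6 nonempty → append to chain.
Insert 674: h=4, bucket 4 empty → new chain.
Insert 84: h=11, bucket 11 empty → new chain.
Insert 436: h=7, bucket 7 nonempty → append to chain.
Insert 869: h=4, bucket 4 nonempty → append to chain.
Final buckets:
0: 987
1: —
2: —
3: 138 -> 60 -> 762 -> 957
4: 674 -> 869
5: —
6: 615 -> 589
7: 761 -> 436
8: —
9: —
10: —
11: 84
12: —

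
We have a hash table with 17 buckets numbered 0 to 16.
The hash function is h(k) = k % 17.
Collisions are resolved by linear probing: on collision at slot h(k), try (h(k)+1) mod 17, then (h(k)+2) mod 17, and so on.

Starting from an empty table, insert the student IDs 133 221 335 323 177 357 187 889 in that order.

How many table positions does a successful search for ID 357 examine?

3

133: h=14 → slot 14
221: h=0 → slot 0
335: h=12 → slot 12
323: h=0, probe 0,1 → slot 1
177: h=7 → slot 7
357: h=0, probe 0,1,2 → slot 2
187: h=0, probe 0,1,2,3 → slot 3
889: h=5 → slot 5
Table: [221, 323, 357, 187, _, 889, _, 177, _, _, _, _, 335, _, 133, _, _]
Lookup 357: h=0, probe 0,1,2 → found at 2.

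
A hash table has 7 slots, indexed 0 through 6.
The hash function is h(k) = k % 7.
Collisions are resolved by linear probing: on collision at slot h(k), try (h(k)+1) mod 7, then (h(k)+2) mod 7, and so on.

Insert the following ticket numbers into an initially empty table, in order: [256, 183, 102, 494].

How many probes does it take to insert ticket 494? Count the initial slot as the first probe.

3

256 hashes to 4; slot 4 is free -> place at 4.
183 hashes to 1; slot 1 is free -> place at 1.
102 hashes to 4; 4 taken -> place at 5.
494 hashes to 4; 4,5 taken -> place at 6.
Table: [., 183, ., ., 256, 102, 494]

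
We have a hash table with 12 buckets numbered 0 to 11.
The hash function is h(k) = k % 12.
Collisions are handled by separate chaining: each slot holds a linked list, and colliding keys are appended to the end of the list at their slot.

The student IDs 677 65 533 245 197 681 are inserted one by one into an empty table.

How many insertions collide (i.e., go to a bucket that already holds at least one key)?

677 → bucket 5
65 → bucket 5 (collision)
533 → bucket 5 (collision)
245 → bucket 5 (collision)
197 → bucket 5 (collision)
681 → bucket 9
Final buckets:
0: _
1: _
2: _
3: _
4: _
5: 677 -> 65 -> 533 -> 245 -> 197
6: _
7: _
8: _
9: 681
10: _
11: _

4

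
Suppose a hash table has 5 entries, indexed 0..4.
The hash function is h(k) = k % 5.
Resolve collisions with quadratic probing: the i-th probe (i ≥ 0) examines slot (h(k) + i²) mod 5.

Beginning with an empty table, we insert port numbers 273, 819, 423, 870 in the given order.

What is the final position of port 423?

2

273 hashes to 3; slot 3 is free -> place at 3.
819 hashes to 4; slot 4 is free -> place at 4.
423 hashes to 3; 3,4 taken -> place at 2.
870 hashes to 0; slot 0 is free -> place at 0.
Table: [870, ., 423, 273, 819]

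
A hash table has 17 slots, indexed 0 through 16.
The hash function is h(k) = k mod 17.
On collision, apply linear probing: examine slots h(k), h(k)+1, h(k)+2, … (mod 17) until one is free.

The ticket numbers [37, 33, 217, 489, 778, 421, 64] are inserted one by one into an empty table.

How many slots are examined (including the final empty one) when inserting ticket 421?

Insert 37: h=3, slot 3 empty -> index 3.
Insert 33: h=16, slot 16 empty -> index 16.
Insert 217: h=13, slot 13 empty -> index 13.
Insert 489: h=13, slot 13 occupied -> index 14.
Insert 778: h=13, slots 13,14 occupied -> index 15.
Insert 421: h=13, slots 13,14,15,16 occupied -> index 0.
Insert 64: h=13, slots 13,14,15,16,0 occupied -> index 1.
Table: [421, 64, ∅, 37, ∅, ∅, ∅, ∅, ∅, ∅, ∅, ∅, ∅, 217, 489, 778, 33]

5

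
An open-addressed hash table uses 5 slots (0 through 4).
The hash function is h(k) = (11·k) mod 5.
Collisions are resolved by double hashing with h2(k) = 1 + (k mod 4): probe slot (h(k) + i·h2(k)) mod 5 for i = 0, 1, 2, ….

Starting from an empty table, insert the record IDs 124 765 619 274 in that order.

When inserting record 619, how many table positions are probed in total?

2

Insert 124: h=4, slot 4 empty → index 4.
Insert 765: h=0, slot 0 empty → index 0.
Insert 619: h=4, h2=4, slot 4 occupied → index 3.
Insert 274: h=4, h2=3, slot 4 occupied → index 2.
Table: [765, —, 274, 619, 124]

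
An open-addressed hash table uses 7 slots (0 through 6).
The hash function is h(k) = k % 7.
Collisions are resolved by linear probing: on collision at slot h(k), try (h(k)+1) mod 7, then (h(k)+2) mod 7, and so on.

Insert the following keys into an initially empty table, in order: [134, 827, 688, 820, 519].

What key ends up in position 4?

Insert 134: h=1, slot 1 empty → index 1.
Insert 827: h=1, slot 1 occupied → index 2.
Insert 688: h=2, slot 2 occupied → index 3.
Insert 820: h=1, slots 1,2,3 occupied → index 4.
Insert 519: h=1, slots 1,2,3,4 occupied → index 5.
Table: [∅, 134, 827, 688, 820, 519, ∅]

820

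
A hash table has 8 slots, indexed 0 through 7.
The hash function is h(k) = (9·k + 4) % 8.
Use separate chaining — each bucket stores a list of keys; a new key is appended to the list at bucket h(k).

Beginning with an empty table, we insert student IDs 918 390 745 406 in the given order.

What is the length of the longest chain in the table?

3

Insert 918: h=2, bucket 2 empty -> new chain.
Insert 390: h=2, bucket 2 nonempty -> append to chain.
Insert 745: h=5, bucket 5 empty -> new chain.
Insert 406: h=2, bucket 2 nonempty -> append to chain.
Final buckets:
0: -
1: -
2: 918 -> 390 -> 406
3: -
4: -
5: 745
6: -
7: -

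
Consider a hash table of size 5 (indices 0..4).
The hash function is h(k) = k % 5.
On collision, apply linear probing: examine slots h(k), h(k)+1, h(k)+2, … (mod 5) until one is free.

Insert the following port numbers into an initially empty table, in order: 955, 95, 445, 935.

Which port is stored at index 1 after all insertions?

Insert 955: h=0, slot 0 empty => index 0.
Insert 95: h=0, slot 0 occupied => index 1.
Insert 445: h=0, slots 0,1 occupied => index 2.
Insert 935: h=0, slots 0,1,2 occupied => index 3.
Table: [955, 95, 445, 935, -]

95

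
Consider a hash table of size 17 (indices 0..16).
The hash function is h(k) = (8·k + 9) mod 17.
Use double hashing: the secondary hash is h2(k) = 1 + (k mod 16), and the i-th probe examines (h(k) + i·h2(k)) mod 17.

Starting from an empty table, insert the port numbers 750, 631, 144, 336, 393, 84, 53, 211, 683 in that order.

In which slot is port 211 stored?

9

750: h=8 → slot 8
631: h=8, h2=8, probe 8,16 → slot 16
144: h=5 → slot 5
336: h=11 → slot 11
393: h=8, h2=10, probe 8,1 → slot 1
84: h=1, h2=5, probe 1,6 → slot 6
53: h=8, h2=6, probe 8,14 → slot 14
211: h=14, h2=4, probe 14,1,5,9 → slot 9
683: h=16, h2=12, probe 16,11,6,1,13 → slot 13
Table: [., 393, ., ., ., 144, 84, ., 750, 211, ., 336, ., 683, 53, ., 631]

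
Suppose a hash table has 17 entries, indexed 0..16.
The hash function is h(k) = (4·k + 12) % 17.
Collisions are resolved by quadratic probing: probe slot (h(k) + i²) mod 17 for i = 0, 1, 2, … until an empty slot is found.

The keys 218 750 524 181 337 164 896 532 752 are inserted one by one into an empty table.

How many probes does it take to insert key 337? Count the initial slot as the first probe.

218 hashes to 0; slot 0 is free => place at 0.
750 hashes to 3; slot 3 is free => place at 3.
524 hashes to 0; 0 taken => place at 1.
181 hashes to 5; slot 5 is free => place at 5.
337 hashes to 0; 0,1 taken => place at 4.
164 hashes to 5; 5 taken => place at 6.
896 hashes to 9; slot 9 is free => place at 9.
532 hashes to 15; slot 15 is free => place at 15.
752 hashes to 11; slot 11 is free => place at 11.
Table: [218, 524, -, 750, 337, 181, 164, -, -, 896, -, 752, -, -, -, 532, -]

3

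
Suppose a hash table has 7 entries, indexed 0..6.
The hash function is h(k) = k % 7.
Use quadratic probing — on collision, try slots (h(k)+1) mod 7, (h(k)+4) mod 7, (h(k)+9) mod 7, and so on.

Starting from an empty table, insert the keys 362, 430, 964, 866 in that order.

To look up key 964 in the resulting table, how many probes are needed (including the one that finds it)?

Insert 362: h=5, slot 5 empty => index 5.
Insert 430: h=3, slot 3 empty => index 3.
Insert 964: h=5, slot 5 occupied => index 6.
Insert 866: h=5, slots 5,6 occupied => index 2.
Table: [-, -, 866, 430, -, 362, 964]
Lookup 964: h=5, probe 5,6 → found at 6.

2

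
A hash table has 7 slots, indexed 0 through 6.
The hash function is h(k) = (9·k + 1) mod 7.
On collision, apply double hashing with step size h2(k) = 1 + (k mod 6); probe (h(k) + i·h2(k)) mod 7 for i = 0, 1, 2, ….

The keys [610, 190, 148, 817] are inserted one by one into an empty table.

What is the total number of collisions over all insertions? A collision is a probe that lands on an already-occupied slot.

610: h=3 → slot 3
190: h=3, h2=5, probe 3,1 → slot 1
148: h=3, h2=5, probe 3,1,6 → slot 6
817: h=4 → slot 4
Table: [_, 190, _, 610, 817, _, 148]

3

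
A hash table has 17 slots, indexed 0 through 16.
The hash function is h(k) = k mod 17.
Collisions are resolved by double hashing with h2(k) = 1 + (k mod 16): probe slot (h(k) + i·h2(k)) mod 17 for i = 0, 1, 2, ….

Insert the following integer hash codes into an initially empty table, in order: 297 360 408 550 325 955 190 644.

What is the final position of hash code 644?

13

297: h=8 => slot 8
360: h=3 => slot 3
408: h=0 => slot 0
550: h=6 => slot 6
325: h=2 => slot 2
955: h=3, h2=12, probe 3,15 => slot 15
190: h=3, h2=15, probe 3,1 => slot 1
644: h=15, h2=5, probe 15,3,8,13 => slot 13
Table: [408, 190, 325, 360, -, -, 550, -, 297, -, -, -, -, 644, -, 955, -]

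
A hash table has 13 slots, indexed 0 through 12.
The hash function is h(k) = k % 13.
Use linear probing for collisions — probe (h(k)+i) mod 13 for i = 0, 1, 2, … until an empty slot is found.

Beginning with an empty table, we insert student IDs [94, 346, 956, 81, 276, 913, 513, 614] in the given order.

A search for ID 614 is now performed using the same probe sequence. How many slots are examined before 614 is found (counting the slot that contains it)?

8

94: h=3 -> slot 3
346: h=8 -> slot 8
956: h=7 -> slot 7
81: h=3, probe 3,4 -> slot 4
276: h=3, probe 3,4,5 -> slot 5
913: h=3, probe 3,4,5,6 -> slot 6
513: h=6, probe 6,7,8,9 -> slot 9
614: h=3, probe 3,4,5,6,7,8,9,10 -> slot 10
Table: [., ., ., 94, 81, 276, 913, 956, 346, 513, 614, ., .]
Lookup 614: h=3, probe 3,4,5,6,7,8,9,10 → found at 10.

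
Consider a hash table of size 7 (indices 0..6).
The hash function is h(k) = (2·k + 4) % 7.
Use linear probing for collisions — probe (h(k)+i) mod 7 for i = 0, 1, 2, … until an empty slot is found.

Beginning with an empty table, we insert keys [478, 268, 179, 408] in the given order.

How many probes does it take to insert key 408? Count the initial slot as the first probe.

478: h=1 => slot 1
268: h=1, probe 1,2 => slot 2
179: h=5 => slot 5
408: h=1, probe 1,2,3 => slot 3
Table: [—, 478, 268, 408, —, 179, —]

3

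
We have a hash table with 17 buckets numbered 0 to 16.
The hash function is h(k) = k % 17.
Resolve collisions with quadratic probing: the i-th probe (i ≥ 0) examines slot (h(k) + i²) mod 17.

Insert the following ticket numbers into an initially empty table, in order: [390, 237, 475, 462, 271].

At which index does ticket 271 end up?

390: h=16 => slot 16
237: h=16, probe 16,0 => slot 0
475: h=16, probe 16,0,3 => slot 3
462: h=3, probe 3,4 => slot 4
271: h=16, probe 16,0,3,8 => slot 8
Table: [237, _, _, 475, 462, _, _, _, 271, _, _, _, _, _, _, _, 390]

8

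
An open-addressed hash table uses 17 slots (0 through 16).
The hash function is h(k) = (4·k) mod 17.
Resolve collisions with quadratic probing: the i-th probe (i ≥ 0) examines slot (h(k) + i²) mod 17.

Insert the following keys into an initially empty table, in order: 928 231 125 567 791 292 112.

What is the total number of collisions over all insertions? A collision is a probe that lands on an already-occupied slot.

6

Insert 928: h=6, slot 6 empty → index 6.
Insert 231: h=6, slot 6 occupied → index 7.
Insert 125: h=7, slot 7 occupied → index 8.
Insert 567: h=7, slots 7,8 occupied → index 11.
Insert 791: h=2, slot 2 empty → index 2.
Insert 292: h=12, slot 12 empty → index 12.
Insert 112: h=6, slots 6,7 occupied → index 10.
Table: [∅, ∅, 791, ∅, ∅, ∅, 928, 231, 125, ∅, 112, 567, 292, ∅, ∅, ∅, ∅]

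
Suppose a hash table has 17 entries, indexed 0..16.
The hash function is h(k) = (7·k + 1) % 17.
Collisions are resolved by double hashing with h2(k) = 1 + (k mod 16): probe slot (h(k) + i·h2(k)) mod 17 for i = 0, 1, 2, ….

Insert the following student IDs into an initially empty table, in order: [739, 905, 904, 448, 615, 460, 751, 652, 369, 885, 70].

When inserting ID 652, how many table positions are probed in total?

3

739: h=6 → slot 6
905: h=12 → slot 12
904: h=5 → slot 5
448: h=9 → slot 9
615: h=5, h2=8, probe 5,13 → slot 13
460: h=8 → slot 8
751: h=5, h2=16, probe 5,4 → slot 4
652: h=9, h2=13, probe 9,5,1 → slot 1
369: h=0 → slot 0
885: h=8, h2=6, probe 8,14 → slot 14
70: h=15 → slot 15
Table: [369, 652, —, —, 751, 904, 739, —, 460, 448, —, —, 905, 615, 885, 70, —]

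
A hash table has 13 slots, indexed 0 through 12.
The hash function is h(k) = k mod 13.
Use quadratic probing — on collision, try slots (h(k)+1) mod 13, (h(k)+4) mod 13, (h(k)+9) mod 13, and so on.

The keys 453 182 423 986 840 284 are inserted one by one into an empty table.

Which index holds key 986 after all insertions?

453: h=11 → slot 11
182: h=0 → slot 0
423: h=7 → slot 7
986: h=11, probe 11,12 → slot 12
840: h=8 → slot 8
284: h=11, probe 11,12,2 → slot 2
Table: [182, —, 284, —, —, —, —, 423, 840, —, —, 453, 986]

12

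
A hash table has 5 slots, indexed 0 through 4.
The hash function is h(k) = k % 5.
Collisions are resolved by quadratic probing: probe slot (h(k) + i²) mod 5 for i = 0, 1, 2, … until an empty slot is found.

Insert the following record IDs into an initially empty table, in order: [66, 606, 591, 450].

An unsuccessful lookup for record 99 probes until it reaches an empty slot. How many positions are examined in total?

3

66 hashes to 1; slot 1 is free → place at 1.
606 hashes to 1; 1 taken → place at 2.
591 hashes to 1; 1,2 taken → place at 0.
450 hashes to 0; 0,1 taken → place at 4.
Table: [591, 66, 606, —, 450]
Lookup 99: h=4, probe 4,0,3 → slot 3 empty, not found.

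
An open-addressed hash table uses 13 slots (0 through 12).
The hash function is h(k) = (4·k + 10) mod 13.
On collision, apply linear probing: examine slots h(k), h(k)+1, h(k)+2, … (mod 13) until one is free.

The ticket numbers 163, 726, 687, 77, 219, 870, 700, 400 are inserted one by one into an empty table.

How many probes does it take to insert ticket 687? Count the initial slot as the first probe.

2

163: h=12 => slot 12
726: h=2 => slot 2
687: h=2, probe 2,3 => slot 3
77: h=6 => slot 6
219: h=2, probe 2,3,4 => slot 4
870: h=6, probe 6,7 => slot 7
700: h=2, probe 2,3,4,5 => slot 5
400: h=11 => slot 11
Table: [∅, ∅, 726, 687, 219, 700, 77, 870, ∅, ∅, ∅, 400, 163]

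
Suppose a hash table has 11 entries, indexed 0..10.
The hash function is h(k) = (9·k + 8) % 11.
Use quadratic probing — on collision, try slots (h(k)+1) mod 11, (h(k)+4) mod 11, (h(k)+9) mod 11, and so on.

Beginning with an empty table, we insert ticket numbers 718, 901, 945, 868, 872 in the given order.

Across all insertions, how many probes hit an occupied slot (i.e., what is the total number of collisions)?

5

718: h=2 -> slot 2
901: h=10 -> slot 10
945: h=10, probe 10,0 -> slot 0
868: h=10, probe 10,0,3 -> slot 3
872: h=2, probe 2,3,6 -> slot 6
Table: [945, ∅, 718, 868, ∅, ∅, 872, ∅, ∅, ∅, 901]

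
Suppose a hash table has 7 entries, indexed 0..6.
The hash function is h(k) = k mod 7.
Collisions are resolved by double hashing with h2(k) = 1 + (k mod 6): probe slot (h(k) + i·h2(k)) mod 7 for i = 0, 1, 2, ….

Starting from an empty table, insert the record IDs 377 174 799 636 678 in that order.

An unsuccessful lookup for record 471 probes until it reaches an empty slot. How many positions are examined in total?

5

377: h=6 => slot 6
174: h=6, h2=1, probe 6,0 => slot 0
799: h=1 => slot 1
636: h=6, h2=1, probe 6,0,1,2 => slot 2
678: h=6, h2=1, probe 6,0,1,2,3 => slot 3
Table: [174, 799, 636, 678, —, —, 377]
Lookup 471: h=2, h2=4, probe 2,6,3,0,4 → slot 4 empty, not found.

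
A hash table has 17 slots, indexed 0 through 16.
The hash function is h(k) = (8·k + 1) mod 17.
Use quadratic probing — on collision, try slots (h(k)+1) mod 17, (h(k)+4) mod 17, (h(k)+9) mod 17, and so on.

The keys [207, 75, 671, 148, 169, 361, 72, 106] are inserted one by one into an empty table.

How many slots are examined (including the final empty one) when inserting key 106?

3

207 hashes to 8; slot 8 is free -> place at 8.
75 hashes to 6; slot 6 is free -> place at 6.
671 hashes to 14; slot 14 is free -> place at 14.
148 hashes to 12; slot 12 is free -> place at 12.
169 hashes to 10; slot 10 is free -> place at 10.
361 hashes to 16; slot 16 is free -> place at 16.
72 hashes to 16; 16 taken -> place at 0.
106 hashes to 16; 16,0 taken -> place at 3.
Table: [72, _, _, 106, _, _, 75, _, 207, _, 169, _, 148, _, 671, _, 361]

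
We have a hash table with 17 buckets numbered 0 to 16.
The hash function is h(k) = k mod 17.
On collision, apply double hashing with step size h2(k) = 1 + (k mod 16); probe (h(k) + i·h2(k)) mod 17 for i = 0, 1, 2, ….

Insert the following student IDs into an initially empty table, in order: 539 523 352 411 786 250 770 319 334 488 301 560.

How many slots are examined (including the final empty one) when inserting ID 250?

539 hashes to 12; slot 12 is free → place at 12.
523 hashes to 13; slot 13 is free → place at 13.
352 hashes to 12, h2=1; 12,13 taken → place at 14.
411 hashes to 3; slot 3 is free → place at 3.
786 hashes to 4; slot 4 is free → place at 4.
250 hashes to 12, h2=11; 12 taken → place at 6.
770 hashes to 5; slot 5 is free → place at 5.
319 hashes to 13, h2=16; 13,12 taken → place at 11.
334 hashes to 11, h2=15; 11 taken → place at 9.
488 hashes to 12, h2=9; 12,4,13,5,14,6 taken → place at 15.
301 hashes to 12, h2=14; 12,9,6,3 taken → place at 0.
560 hashes to 16; slot 16 is free → place at 16.
Table: [301, _, _, 411, 786, 770, 250, _, _, 334, _, 319, 539, 523, 352, 488, 560]

2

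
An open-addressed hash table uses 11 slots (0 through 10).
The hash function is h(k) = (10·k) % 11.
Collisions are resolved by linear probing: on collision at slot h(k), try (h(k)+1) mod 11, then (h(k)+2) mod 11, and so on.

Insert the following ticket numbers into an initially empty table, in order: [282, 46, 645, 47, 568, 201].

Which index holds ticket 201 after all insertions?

282: h=4 → slot 4
46: h=9 → slot 9
645: h=4, probe 4,5 → slot 5
47: h=8 → slot 8
568: h=4, probe 4,5,6 → slot 6
201: h=8, probe 8,9,10 → slot 10
Table: [., ., ., ., 282, 645, 568, ., 47, 46, 201]

10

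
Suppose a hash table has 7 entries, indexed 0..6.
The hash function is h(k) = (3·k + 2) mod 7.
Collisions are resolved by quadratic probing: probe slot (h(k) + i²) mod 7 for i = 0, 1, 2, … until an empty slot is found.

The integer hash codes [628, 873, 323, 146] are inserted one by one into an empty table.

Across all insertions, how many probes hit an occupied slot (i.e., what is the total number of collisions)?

628: h=3 => slot 3
873: h=3, probe 3,4 => slot 4
323: h=5 => slot 5
146: h=6 => slot 6
Table: [., ., ., 628, 873, 323, 146]

1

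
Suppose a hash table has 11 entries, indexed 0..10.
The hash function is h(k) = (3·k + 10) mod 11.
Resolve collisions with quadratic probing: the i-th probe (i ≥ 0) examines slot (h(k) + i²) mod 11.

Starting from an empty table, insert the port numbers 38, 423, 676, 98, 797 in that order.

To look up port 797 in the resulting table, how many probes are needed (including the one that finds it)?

4

Insert 38: h=3, slot 3 empty -> index 3.
Insert 423: h=3, slot 3 occupied -> index 4.
Insert 676: h=3, slots 3,4 occupied -> index 7.
Insert 98: h=7, slot 7 occupied -> index 8.
Insert 797: h=3, slots 3,4,7 occupied -> index 1.
Table: [_, 797, _, 38, 423, _, _, 676, 98, _, _]
Lookup 797: h=3, probe 3,4,7,1 → found at 1.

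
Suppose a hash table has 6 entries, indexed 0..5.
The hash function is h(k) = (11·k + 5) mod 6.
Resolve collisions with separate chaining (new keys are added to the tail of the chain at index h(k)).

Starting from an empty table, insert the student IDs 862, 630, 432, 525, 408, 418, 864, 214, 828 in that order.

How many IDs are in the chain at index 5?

5

Insert 862: h=1, bucket 1 empty -> new chain.
Insert 630: h=5, bucket 5 empty -> new chain.
Insert 432: h=5, bucket 5 nonempty -> append to chain.
Insert 525: h=2, bucket 2 empty -> new chain.
Insert 408: h=5, bucket 5 nonempty -> append to chain.
Insert 418: h=1, bucket 1 nonempty -> append to chain.
Insert 864: h=5, bucket 5 nonempty -> append to chain.
Insert 214: h=1, bucket 1 nonempty -> append to chain.
Insert 828: h=5, bucket 5 nonempty -> append to chain.
Final buckets:
0: —
1: 862 -> 418 -> 214
2: 525
3: —
4: —
5: 630 -> 432 -> 408 -> 864 -> 828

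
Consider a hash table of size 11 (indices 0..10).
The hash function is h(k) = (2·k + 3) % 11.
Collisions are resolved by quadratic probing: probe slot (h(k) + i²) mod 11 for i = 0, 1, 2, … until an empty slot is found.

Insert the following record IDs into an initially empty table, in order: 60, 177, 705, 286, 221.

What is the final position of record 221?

60 hashes to 2; slot 2 is free => place at 2.
177 hashes to 5; slot 5 is free => place at 5.
705 hashes to 5; 5 taken => place at 6.
286 hashes to 3; slot 3 is free => place at 3.
221 hashes to 5; 5,6 taken => place at 9.
Table: [_, _, 60, 286, _, 177, 705, _, _, 221, _]

9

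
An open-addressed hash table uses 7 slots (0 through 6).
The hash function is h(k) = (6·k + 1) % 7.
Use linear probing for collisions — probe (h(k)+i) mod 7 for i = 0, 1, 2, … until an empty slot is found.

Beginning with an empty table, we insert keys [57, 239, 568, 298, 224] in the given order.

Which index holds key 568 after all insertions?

57: h=0 -> slot 0
239: h=0, probe 0,1 -> slot 1
568: h=0, probe 0,1,2 -> slot 2
298: h=4 -> slot 4
224: h=1, probe 1,2,3 -> slot 3
Table: [57, 239, 568, 224, 298, -, -]

2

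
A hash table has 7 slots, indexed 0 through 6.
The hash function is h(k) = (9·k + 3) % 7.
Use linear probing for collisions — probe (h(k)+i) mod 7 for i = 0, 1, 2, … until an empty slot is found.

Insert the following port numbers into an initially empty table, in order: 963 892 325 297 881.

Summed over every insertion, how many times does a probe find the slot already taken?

4

963 hashes to 4; slot 4 is free => place at 4.
892 hashes to 2; slot 2 is free => place at 2.
325 hashes to 2; 2 taken => place at 3.
297 hashes to 2; 2,3,4 taken => place at 5.
881 hashes to 1; slot 1 is free => place at 1.
Table: [-, 881, 892, 325, 963, 297, -]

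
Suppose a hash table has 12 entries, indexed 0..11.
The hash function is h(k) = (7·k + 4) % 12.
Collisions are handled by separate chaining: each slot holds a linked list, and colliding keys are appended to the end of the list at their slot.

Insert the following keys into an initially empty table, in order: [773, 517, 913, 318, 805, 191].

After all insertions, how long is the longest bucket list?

3

773 → bucket 3
517 → bucket 11
913 → bucket 11 (collision)
318 → bucket 10
805 → bucket 11 (collision)
191 → bucket 9
Final buckets:
0: ∅
1: ∅
2: ∅
3: 773
4: ∅
5: ∅
6: ∅
7: ∅
8: ∅
9: 191
10: 318
11: 517 -> 913 -> 805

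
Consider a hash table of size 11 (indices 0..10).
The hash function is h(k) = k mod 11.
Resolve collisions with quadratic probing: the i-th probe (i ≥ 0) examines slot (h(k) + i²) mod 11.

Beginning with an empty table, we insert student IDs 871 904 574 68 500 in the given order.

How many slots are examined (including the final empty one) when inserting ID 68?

4

Insert 871: h=2, slot 2 empty => index 2.
Insert 904: h=2, slot 2 occupied => index 3.
Insert 574: h=2, slots 2,3 occupied => index 6.
Insert 68: h=2, slots 2,3,6 occupied => index 0.
Insert 500: h=5, slot 5 empty => index 5.
Table: [68, —, 871, 904, —, 500, 574, —, —, —, —]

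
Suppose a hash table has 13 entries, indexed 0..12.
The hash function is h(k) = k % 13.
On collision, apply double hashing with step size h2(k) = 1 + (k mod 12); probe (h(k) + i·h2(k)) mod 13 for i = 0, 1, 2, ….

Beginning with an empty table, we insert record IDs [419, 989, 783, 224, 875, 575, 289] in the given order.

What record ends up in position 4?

Insert 419: h=3, slot 3 empty -> index 3.
Insert 989: h=1, slot 1 empty -> index 1.
Insert 783: h=3, h2=4, slot 3 occupied -> index 7.
Insert 224: h=3, h2=9, slot 3 occupied -> index 12.
Insert 875: h=4, slot 4 empty -> index 4.
Insert 575: h=3, h2=12, slot 3 occupied -> index 2.
Insert 289: h=3, h2=2, slot 3 occupied -> index 5.
Table: [-, 989, 575, 419, 875, 289, -, 783, -, -, -, -, 224]

875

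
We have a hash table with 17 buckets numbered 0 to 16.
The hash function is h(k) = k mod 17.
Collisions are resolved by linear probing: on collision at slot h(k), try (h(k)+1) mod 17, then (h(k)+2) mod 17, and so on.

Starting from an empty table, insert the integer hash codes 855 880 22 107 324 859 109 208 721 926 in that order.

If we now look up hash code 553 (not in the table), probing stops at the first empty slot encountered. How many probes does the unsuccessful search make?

4

Insert 855: h=5, slot 5 empty → index 5.
Insert 880: h=13, slot 13 empty → index 13.
Insert 22: h=5, slot 5 occupied → index 6.
Insert 107: h=5, slots 5,6 occupied → index 7.
Insert 324: h=1, slot 1 empty → index 1.
Insert 859: h=9, slot 9 empty → index 9.
Insert 109: h=7, slot 7 occupied → index 8.
Insert 208: h=4, slot 4 empty → index 4.
Insert 721: h=7, slots 7,8,9 occupied → index 10.
Insert 926: h=8, slots 8,9,10 occupied → index 11.
Table: [., 324, ., ., 208, 855, 22, 107, 109, 859, 721, 926, ., 880, ., ., .]
Lookup 553: h=9, probe 9,10,11,12 → slot 12 empty, not found.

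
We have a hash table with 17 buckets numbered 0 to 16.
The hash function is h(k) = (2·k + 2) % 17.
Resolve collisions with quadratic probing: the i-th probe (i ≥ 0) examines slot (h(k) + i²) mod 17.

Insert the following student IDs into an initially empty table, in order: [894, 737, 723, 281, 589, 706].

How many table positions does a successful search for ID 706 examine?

Insert 894: h=5, slot 5 empty -> index 5.
Insert 737: h=14, slot 14 empty -> index 14.
Insert 723: h=3, slot 3 empty -> index 3.
Insert 281: h=3, slot 3 occupied -> index 4.
Insert 589: h=7, slot 7 empty -> index 7.
Insert 706: h=3, slots 3,4,7 occupied -> index 12.
Table: [—, —, —, 723, 281, 894, —, 589, —, —, —, —, 706, —, 737, —, —]
Lookup 706: h=3, probe 3,4,7,12 → found at 12.

4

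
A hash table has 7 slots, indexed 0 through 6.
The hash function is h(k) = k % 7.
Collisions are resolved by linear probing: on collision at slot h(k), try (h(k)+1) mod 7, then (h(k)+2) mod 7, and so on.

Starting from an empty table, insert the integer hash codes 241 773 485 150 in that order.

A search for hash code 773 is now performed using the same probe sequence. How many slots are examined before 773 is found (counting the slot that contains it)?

241 hashes to 3; slot 3 is free -> place at 3.
773 hashes to 3; 3 taken -> place at 4.
485 hashes to 2; slot 2 is free -> place at 2.
150 hashes to 3; 3,4 taken -> place at 5.
Table: [_, _, 485, 241, 773, 150, _]
Lookup 773: h=3, probe 3,4 → found at 4.

2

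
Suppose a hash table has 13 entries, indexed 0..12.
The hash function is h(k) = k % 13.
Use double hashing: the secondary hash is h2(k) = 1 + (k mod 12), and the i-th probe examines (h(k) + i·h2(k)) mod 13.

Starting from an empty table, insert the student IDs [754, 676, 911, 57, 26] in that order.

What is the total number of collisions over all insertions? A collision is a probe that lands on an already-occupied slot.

3

Insert 754: h=0, slot 0 empty -> index 0.
Insert 676: h=0, h2=5, slot 0 occupied -> index 5.
Insert 911: h=1, slot 1 empty -> index 1.
Insert 57: h=5, h2=10, slot 5 occupied -> index 2.
Insert 26: h=0, h2=3, slot 0 occupied -> index 3.
Table: [754, 911, 57, 26, ., 676, ., ., ., ., ., ., .]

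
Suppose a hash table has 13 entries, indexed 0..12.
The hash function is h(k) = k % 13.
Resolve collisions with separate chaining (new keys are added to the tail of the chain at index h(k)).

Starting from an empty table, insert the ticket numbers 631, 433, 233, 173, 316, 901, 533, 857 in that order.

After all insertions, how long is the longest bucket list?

4

Insert 631: h=7, bucket 7 empty → new chain.
Insert 433: h=4, bucket 4 empty → new chain.
Insert 233: h=12, bucket 12 empty → new chain.
Insert 173: h=4, bucket 4 nonempty → append to chain.
Insert 316: h=4, bucket 4 nonempty → append to chain.
Insert 901: h=4, bucket 4 nonempty → append to chain.
Insert 533: h=0, bucket 0 empty → new chain.
Insert 857: h=12, bucket 12 nonempty → append to chain.
Final buckets:
0: 533
1: ∅
2: ∅
3: ∅
4: 433 -> 173 -> 316 -> 901
5: ∅
6: ∅
7: 631
8: ∅
9: ∅
10: ∅
11: ∅
12: 233 -> 857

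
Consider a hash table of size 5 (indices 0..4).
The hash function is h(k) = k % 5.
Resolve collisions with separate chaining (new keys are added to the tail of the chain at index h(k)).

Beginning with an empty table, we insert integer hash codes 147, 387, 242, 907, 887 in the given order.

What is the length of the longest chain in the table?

147 → bucket 2
387 → bucket 2 (collision)
242 → bucket 2 (collision)
907 → bucket 2 (collision)
887 → bucket 2 (collision)
Final buckets:
0: -
1: -
2: 147 -> 387 -> 242 -> 907 -> 887
3: -
4: -

5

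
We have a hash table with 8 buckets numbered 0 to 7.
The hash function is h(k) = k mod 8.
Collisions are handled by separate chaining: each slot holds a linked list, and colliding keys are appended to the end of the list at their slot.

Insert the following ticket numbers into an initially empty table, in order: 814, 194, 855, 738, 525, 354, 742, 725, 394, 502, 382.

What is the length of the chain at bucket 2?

Insert 814: h=6, bucket 6 empty -> new chain.
Insert 194: h=2, bucket 2 empty -> new chain.
Insert 855: h=7, bucket 7 empty -> new chain.
Insert 738: h=2, bucket 2 nonempty -> append to chain.
Insert 525: h=5, bucket 5 empty -> new chain.
Insert 354: h=2, bucket 2 nonempty -> append to chain.
Insert 742: h=6, bucket 6 nonempty -> append to chain.
Insert 725: h=5, bucket 5 nonempty -> append to chain.
Insert 394: h=2, bucket 2 nonempty -> append to chain.
Insert 502: h=6, bucket 6 nonempty -> append to chain.
Insert 382: h=6, bucket 6 nonempty -> append to chain.
Final buckets:
0: —
1: —
2: 194 -> 738 -> 354 -> 394
3: —
4: —
5: 525 -> 725
6: 814 -> 742 -> 502 -> 382
7: 855

4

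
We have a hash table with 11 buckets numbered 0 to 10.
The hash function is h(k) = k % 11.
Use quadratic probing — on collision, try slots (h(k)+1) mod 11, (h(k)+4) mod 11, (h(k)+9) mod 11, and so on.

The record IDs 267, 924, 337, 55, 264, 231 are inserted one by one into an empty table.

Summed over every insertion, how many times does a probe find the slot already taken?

267 hashes to 3; slot 3 is free -> place at 3.
924 hashes to 0; slot 0 is free -> place at 0.
337 hashes to 7; slot 7 is free -> place at 7.
55 hashes to 0; 0 taken -> place at 1.
264 hashes to 0; 0,1 taken -> place at 4.
231 hashes to 0; 0,1,4 taken -> place at 9.
Table: [924, 55, ., 267, 264, ., ., 337, ., 231, .]

6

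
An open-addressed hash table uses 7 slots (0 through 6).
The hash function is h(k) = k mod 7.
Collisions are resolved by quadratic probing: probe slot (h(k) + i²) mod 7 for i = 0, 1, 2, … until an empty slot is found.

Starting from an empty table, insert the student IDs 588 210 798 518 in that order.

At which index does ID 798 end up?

Insert 588: h=0, slot 0 empty -> index 0.
Insert 210: h=0, slot 0 occupied -> index 1.
Insert 798: h=0, slots 0,1 occupied -> index 4.
Insert 518: h=0, slots 0,1,4 occupied -> index 2.
Table: [588, 210, 518, —, 798, —, —]

4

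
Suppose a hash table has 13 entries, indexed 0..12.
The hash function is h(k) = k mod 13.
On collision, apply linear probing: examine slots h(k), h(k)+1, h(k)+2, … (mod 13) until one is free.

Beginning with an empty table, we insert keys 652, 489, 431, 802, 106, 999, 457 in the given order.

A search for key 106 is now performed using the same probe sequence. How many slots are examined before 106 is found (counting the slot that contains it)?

652 hashes to 2; slot 2 is free → place at 2.
489 hashes to 8; slot 8 is free → place at 8.
431 hashes to 2; 2 taken → place at 3.
802 hashes to 9; slot 9 is free → place at 9.
106 hashes to 2; 2,3 taken → place at 4.
999 hashes to 11; slot 11 is free → place at 11.
457 hashes to 2; 2,3,4 taken → place at 5.
Table: [-, -, 652, 431, 106, 457, -, -, 489, 802, -, 999, -]
Lookup 106: h=2, probe 2,3,4 → found at 4.

3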